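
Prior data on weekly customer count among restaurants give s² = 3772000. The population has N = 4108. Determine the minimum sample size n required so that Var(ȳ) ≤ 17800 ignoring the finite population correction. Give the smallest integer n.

Without fpc, n₀ = s²/D = 3772000/17800 = 211.9101.
Rounding up, n = 212.

212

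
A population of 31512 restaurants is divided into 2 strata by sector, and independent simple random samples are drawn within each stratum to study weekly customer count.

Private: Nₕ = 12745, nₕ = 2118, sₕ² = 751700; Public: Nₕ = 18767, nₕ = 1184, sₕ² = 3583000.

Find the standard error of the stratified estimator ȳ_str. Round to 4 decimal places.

Var(ȳ_str) = Σₕ Wₕ²(1 − fₕ)sₕ²/nₕ with Wₕ = Nₕ/N, N = 31512.
Private: Wₕ = 0.40444910; term = 0.40444910²·(1 − 0.16618282)·751700/2118 = 48.408004.
Public: Wₕ = 0.59555090; term = 0.59555090²·(1 − 0.06308947)·3583000/1184 = 1005.6133.
Sum = 1054.0213.
SE = √(1054.0213) = 32.4657.

32.4657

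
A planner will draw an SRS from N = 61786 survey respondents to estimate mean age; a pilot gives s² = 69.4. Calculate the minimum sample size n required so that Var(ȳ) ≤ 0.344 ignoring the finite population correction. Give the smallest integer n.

Without fpc, n₀ = s²/D = 69.4/0.344 = 201.7442.
Rounding up, n = 202.

202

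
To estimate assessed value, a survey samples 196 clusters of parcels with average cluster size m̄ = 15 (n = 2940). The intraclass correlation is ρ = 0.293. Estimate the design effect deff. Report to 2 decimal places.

deff = 1 + (15 − 1)·0.293 = 1 + 4.102 = 5.102.

5.10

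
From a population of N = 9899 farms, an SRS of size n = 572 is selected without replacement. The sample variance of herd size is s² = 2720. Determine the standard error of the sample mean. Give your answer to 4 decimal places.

Under SRS without replacement, Var(ȳ) = (1 − f)·s²/n with f = n/N = 572/9899 = 0.05778361.
Var(ȳ) = (1 − 0.05778361)·2720/572 = 0.94221639·4.7552448 = 4.4804695.
SE(ȳ) = √(4.4804695) = 2.1167.

2.1167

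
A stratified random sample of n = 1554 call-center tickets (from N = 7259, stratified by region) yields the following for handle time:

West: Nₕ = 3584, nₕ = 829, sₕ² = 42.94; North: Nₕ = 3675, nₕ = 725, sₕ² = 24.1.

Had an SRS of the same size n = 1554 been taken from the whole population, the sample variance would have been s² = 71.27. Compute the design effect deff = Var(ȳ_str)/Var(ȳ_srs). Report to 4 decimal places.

0.4590

Var(ȳ_str) = Σ Wₕ²(1−fₕ)sₕ²/nₕ with Wₕ = Nₕ/7259:
  West: (3584/7259)²·(1−829/3584)·42.94/829 = 0.0097060723
  North: (3675/7259)²·(1−725/3675)·24.1/725 = 0.0068391921
  → Var(ȳ_str) = 0.016545264.
Var(ȳ_srs) = (1 − 1554/7259)·71.27/1554 = 0.036044134.
deff = 0.016545264 / 0.036044134 = 0.4590.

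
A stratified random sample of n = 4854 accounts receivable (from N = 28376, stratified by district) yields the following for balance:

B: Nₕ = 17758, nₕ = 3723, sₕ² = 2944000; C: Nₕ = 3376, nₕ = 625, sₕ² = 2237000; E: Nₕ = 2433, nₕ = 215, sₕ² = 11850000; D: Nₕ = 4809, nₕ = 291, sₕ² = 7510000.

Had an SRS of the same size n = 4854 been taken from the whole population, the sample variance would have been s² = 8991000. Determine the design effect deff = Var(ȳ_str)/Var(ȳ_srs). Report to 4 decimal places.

Var(ȳ_str) = Σ Wₕ²(1−fₕ)sₕ²/nₕ with Wₕ = Nₕ/28376:
  B: (17758/28376)²·(1−3723/17758)·2944000/3723 = 244.76476
  C: (3376/28376)²·(1−625/3376)·2237000/625 = 41.283513
  E: (2433/28376)²·(1−215/2433)·11850000/215 = 369.38665
  D: (4809/28376)²·(1−291/4809)·7510000/291 = 696.3789
  → Var(ȳ_str) = 1351.8138.
Var(ȳ_srs) = (1 − 4854/28376)·8991000/4854 = 1535.4345.
deff = 1351.8138 / 1535.4345 = 0.8804.

0.8804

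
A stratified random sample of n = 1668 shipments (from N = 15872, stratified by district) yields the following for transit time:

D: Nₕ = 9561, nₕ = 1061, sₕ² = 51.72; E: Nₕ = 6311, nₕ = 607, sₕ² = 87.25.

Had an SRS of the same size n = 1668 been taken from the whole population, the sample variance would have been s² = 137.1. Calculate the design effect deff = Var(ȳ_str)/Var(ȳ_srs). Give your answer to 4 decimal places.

Var(ȳ_str) = Σ Wₕ²(1−fₕ)sₕ²/nₕ with Wₕ = Nₕ/15872:
  D: (9561/15872)²·(1−1061/9561)·51.72/1061 = 0.015725413
  E: (6311/15872)²·(1−607/6311)·87.25/607 = 0.02053956
  → Var(ȳ_str) = 0.036264973.
Var(ȳ_srs) = (1 − 1668/15872)·137.1/1668 = 0.073556392.
deff = 0.036264973 / 0.073556392 = 0.4930.

0.4930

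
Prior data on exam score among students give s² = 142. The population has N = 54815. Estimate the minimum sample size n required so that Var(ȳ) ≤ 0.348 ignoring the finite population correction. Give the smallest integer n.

Without fpc, n₀ = s²/D = 142/0.348 = 408.0460.
Rounding up, n = 409.

409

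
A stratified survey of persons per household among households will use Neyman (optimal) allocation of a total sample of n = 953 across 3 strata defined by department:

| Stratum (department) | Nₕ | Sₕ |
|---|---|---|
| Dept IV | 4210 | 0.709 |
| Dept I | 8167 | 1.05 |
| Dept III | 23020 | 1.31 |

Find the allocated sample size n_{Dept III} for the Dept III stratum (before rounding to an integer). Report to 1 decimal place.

688.9

Neyman allocation: nₕ = n·NₕSₕ / Σⱼ NⱼSⱼ.
Σ NⱼSⱼ = 4210·0.709 + 8167·1.05 + 23020·1.31 = 41716.44.
n_{Dept III} = 953·23020·1.31 / 41716.44 = 688.9.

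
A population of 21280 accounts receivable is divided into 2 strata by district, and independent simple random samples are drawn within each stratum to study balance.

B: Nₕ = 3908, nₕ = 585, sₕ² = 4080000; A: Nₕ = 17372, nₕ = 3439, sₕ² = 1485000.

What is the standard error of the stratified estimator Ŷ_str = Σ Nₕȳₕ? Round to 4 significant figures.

441700

Var(Ŷ_str) = Σₕ Nₕ²(1 − fₕ)sₕ²/nₕ.
B: 3908²·(1 − 585/3908)·4080000/585 = 9.0571006 × 10^10.
A: 17372²·(1 − 3439/17372)·1485000/3439 = 1.0451743 × 10^11.
Sum = 1.9508844 × 10^11.
SE = √(1.9508844 × 10^11) = 441700.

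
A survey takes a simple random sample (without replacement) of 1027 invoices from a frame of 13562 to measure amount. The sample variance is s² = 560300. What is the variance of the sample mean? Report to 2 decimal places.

Under SRS without replacement, Var(ȳ) = (1 − f)·s²/n with f = n/N = 1027/13562 = 0.07572629.
Var(ȳ) = (1 − 0.07572629)·560300/1027 = 0.92427371·545.56962 = 504.25565.

504.26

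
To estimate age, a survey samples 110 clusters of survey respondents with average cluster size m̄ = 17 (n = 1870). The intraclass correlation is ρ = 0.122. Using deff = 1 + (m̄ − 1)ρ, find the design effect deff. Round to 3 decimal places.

2.952

deff = 1 + (17 − 1)·0.122 = 1 + 1.952 = 2.952.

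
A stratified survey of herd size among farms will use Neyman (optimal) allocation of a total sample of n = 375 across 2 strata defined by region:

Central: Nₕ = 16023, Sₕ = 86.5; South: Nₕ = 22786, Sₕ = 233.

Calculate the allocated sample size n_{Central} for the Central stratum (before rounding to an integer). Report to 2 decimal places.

77.63

Neyman allocation: nₕ = n·NₕSₕ / Σⱼ NⱼSⱼ.
Σ NⱼSⱼ = 16023·86.5 + 22786·233 = 6.6951275 × 10^6.
n_{Central} = 375·16023·86.5 / (6.6951275 × 10^6) = 77.63.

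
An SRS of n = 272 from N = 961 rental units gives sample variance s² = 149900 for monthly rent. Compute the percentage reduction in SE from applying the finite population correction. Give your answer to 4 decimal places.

f = n/N = 272/961 = 0.28303850.
SE_no-fpc = √(s²/n) = 23.475582; SE_fpc = √((1−f)s²/n) = 19.877615.
Ratio = √(1−f) = 0.84673579. Reduction = 100·(1 − 0.84673579) = 15.3264%.

15.3264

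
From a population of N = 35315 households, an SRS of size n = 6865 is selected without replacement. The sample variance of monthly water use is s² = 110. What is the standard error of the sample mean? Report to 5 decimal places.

0.11362

Under SRS without replacement, Var(ȳ) = (1 − f)·s²/n with f = n/N = 6865/35315 = 0.19439332.
Var(ȳ) = (1 − 0.19439332)·110/6865 = 0.80560668·0.016023307 = 0.012908483.
SE(ȳ) = √(0.012908483) = 0.11362.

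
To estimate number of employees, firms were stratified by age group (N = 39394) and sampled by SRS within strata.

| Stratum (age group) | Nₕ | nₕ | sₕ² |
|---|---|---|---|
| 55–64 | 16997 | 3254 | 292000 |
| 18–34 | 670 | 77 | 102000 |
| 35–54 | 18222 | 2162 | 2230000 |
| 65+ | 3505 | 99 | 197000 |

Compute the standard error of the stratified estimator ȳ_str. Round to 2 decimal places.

14.96

Var(ȳ_str) = Σₕ Wₕ²(1 − fₕ)sₕ²/nₕ with Wₕ = Nₕ/N, N = 39394.
55–64: Wₕ = 0.43146164; term = 0.43146164²·(1 − 0.19144555)·292000/3254 = 13.507002.
18–34: Wₕ = 0.01700767; term = 0.01700767²·(1 − 0.11492537)·102000/77 = 0.33913982.
35–54: Wₕ = 0.46255775; term = 0.46255775²·(1 − 0.11864779)·2230000/2162 = 194.50492.
65+: Wₕ = 0.08897294; term = 0.08897294²·(1 − 0.02824536)·197000/99 = 15.307474.
Sum = 223.65854.
SE = √(223.65854) = 14.96.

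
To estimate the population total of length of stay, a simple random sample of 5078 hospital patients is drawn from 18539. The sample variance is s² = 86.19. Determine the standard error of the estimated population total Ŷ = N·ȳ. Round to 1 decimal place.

Var(Ŷ) = N²·Var(ȳ) = N²·(1 − n/N)·s²/n.
f = 5078/18539 = 0.27390906; Var(ȳ) = 0.72609094·86.19/5078 = 0.0123241.
Var(Ŷ) = 18539² · 0.0123241 = 4.2357256 × 10^6.
SE(Ŷ) = √(4.2357256 × 10^6) = 2058.1.

2058.1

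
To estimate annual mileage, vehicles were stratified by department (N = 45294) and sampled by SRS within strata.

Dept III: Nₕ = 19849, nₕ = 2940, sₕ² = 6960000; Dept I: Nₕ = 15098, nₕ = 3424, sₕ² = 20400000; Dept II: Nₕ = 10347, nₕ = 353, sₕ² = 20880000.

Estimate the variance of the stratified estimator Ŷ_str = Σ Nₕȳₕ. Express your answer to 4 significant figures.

7.961 × 10^12

Var(Ŷ_str) = Σₕ Nₕ²(1 − fₕ)sₕ²/nₕ.
Dept III: 19849²·(1 − 2940/19849)·6960000/2940 = 7.9454494 × 10^11.
Dept I: 15098²·(1 − 3424/15098)·20400000/3424 = 1.0501118 × 10^12.
Dept II: 10347²·(1 − 353/10347)·20880000/353 = 6.116593 × 10^12.
Sum = 7.9612497 × 10^12.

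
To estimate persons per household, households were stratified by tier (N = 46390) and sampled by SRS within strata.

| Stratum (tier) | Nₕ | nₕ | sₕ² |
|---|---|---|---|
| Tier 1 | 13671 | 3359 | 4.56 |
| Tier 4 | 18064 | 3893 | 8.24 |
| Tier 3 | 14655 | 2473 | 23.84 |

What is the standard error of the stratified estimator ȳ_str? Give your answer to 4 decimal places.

Var(ȳ_str) = Σₕ Wₕ²(1 − fₕ)sₕ²/nₕ with Wₕ = Nₕ/N, N = 46390.
Tier 1: Wₕ = 0.29469713; term = 0.29469713²·(1 − 0.24570258)·4.56/3359 = 8.8930203 × 10^-5.
Tier 4: Wₕ = 0.38939427; term = 0.38939427²·(1 − 0.21551151)·8.24/3893 = 2.5177261 × 10^-4.
Tier 3: Wₕ = 0.31590860; term = 0.31590860²·(1 − 0.16874787)·23.84/2473 = 7.9971972 × 10^-4.
Sum = 0.0011404225.
SE = √(0.0011404225) = 0.0338.

0.0338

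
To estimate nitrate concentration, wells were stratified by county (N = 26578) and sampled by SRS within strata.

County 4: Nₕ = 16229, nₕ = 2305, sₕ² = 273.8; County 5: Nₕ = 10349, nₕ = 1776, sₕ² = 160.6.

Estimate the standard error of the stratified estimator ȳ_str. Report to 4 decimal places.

0.2222

Var(ȳ_str) = Σₕ Wₕ²(1 − fₕ)sₕ²/nₕ with Wₕ = Nₕ/N, N = 26578.
County 4: Wₕ = 0.61061780; term = 0.61061780²·(1 − 0.14202970)·273.8/2305 = 0.037999134.
County 5: Wₕ = 0.38938220; term = 0.38938220²·(1 − 0.17161078)·160.6/1776 = 0.011357669.
Sum = 0.049356803.
SE = √(0.049356803) = 0.2222.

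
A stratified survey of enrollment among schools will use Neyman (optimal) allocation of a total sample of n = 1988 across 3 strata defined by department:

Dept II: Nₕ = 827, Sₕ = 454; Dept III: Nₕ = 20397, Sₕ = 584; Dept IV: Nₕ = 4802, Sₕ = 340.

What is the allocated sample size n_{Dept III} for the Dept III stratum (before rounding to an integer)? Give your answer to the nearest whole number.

1701

Neyman allocation: nₕ = n·NₕSₕ / Σⱼ NⱼSⱼ.
Σ NⱼSⱼ = 827·454 + 20397·584 + 4802·340 = 1.3919986 × 10^7.
n_{Dept III} = 1988·20397·584 / (1.3919986 × 10^7) = 1701.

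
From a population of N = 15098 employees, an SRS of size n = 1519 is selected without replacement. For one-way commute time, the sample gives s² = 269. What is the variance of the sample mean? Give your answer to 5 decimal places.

0.15927

Under SRS without replacement, Var(ȳ) = (1 − f)·s²/n with f = n/N = 1519/15098 = 0.10060935.
Var(ȳ) = (1 − 0.10060935)·269/1519 = 0.89939065·0.17709019 = 0.15927326.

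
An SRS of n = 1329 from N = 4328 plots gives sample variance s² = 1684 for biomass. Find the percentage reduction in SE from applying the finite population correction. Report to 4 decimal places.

f = n/N = 1329/4328 = 0.30707024.
SE_no-fpc = √(s²/n) = 1.1256634; SE_fpc = √((1−f)s²/n) = 0.93702928.
Ratio = √(1−f) = 0.83242403. Reduction = 100·(1 − 0.83242403) = 16.7576%.

16.7576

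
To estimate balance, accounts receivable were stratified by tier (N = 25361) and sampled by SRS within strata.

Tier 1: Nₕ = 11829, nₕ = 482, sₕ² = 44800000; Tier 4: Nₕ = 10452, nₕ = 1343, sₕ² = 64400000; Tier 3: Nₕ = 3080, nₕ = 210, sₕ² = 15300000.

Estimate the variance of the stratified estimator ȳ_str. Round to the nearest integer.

27496

Var(ȳ_str) = Σₕ Wₕ²(1 − fₕ)sₕ²/nₕ with Wₕ = Nₕ/N, N = 25361.
Tier 1: Wₕ = 0.46642483; term = 0.46642483²·(1 − 0.04074732)·44800000/482 = 19396.676.
Tier 4: Wₕ = 0.41212886; term = 0.41212886²·(1 − 0.12849215)·64400000/1343 = 7098.1833.
Tier 3: Wₕ = 0.12144632; term = 0.12144632²·(1 − 0.06818182)·15300000/210 = 1001.3179.
Sum = 27496.177.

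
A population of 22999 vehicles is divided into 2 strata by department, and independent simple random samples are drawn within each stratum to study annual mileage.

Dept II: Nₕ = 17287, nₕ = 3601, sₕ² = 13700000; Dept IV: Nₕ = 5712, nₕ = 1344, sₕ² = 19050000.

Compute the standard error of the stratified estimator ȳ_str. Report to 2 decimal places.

48.69

Var(ȳ_str) = Σₕ Wₕ²(1 − fₕ)sₕ²/nₕ with Wₕ = Nₕ/N, N = 22999.
Dept II: Wₕ = 0.75164138; term = 0.75164138²·(1 − 0.20830682)·13700000/3601 = 1701.6714.
Dept IV: Wₕ = 0.24835862; term = 0.24835862²·(1 − 0.23529412)·19050000/1344 = 668.57269.
Sum = 2370.2441.
SE = √(2370.2441) = 48.69.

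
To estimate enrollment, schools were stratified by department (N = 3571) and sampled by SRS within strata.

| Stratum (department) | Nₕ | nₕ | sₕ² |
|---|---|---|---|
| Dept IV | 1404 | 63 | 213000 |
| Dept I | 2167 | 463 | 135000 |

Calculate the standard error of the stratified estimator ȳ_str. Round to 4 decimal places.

24.1580

Var(ȳ_str) = Σₕ Wₕ²(1 − fₕ)sₕ²/nₕ with Wₕ = Nₕ/N, N = 3571.
Dept IV: Wₕ = 0.39316718; term = 0.39316718²·(1 − 0.04487179)·213000/63 = 499.17777.
Dept I: Wₕ = 0.60683282; term = 0.60683282²·(1 − 0.21365944)·135000/463 = 84.430931.
Sum = 583.6087.
SE = √(583.6087) = 24.1580.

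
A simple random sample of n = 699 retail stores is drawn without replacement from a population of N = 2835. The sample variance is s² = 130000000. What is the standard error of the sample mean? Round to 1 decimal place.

374.3

Under SRS without replacement, Var(ȳ) = (1 − f)·s²/n with f = n/N = 699/2835 = 0.24656085.
Var(ȳ) = (1 − 0.24656085)·130000000/699 = 0.75343915·185979.97 = 140124.59.
SE(ȳ) = √(140124.59) = 374.3.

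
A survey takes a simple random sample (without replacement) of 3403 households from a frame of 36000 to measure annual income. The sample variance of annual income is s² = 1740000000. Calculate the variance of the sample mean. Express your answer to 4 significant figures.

463000

Under SRS without replacement, Var(ȳ) = (1 − f)·s²/n with f = n/N = 3403/36000 = 0.09452778.
Var(ȳ) = (1 − 0.09452778)·1740000000/3403 = 0.90547222·511313.55 = 462980.21.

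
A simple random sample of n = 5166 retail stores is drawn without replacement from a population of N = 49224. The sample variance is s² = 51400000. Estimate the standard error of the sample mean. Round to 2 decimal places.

94.37

Under SRS without replacement, Var(ȳ) = (1 − f)·s²/n with f = n/N = 5166/49224 = 0.10494881.
Var(ȳ) = (1 − 0.10494881)·51400000/5166 = 0.89505119·9949.6709 = 8905.4648.
SE(ȳ) = √(8905.4648) = 94.37.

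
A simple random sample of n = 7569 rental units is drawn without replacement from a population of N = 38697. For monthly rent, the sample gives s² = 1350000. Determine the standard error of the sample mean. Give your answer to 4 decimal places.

11.9780

Under SRS without replacement, Var(ȳ) = (1 − f)·s²/n with f = n/N = 7569/38697 = 0.19559656.
Var(ȳ) = (1 − 0.19559656)·1350000/7569 = 0.80440344·178.3591 = 143.47267.
SE(ȳ) = √(143.47267) = 11.9780.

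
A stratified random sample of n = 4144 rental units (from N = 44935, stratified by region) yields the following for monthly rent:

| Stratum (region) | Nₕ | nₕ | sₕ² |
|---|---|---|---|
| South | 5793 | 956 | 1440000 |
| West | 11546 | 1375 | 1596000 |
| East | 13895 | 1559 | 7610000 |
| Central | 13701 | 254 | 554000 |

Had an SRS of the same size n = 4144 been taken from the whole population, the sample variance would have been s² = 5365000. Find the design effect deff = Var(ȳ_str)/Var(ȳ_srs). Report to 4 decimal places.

Var(ȳ_str) = Σ Wₕ²(1−fₕ)sₕ²/nₕ with Wₕ = Nₕ/44935:
  South: (5793/44935)²·(1−956/5793)·1440000/956 = 20.903294
  West: (11546/44935)²·(1−1375/11546)·1596000/1375 = 67.508103
  East: (13895/44935)²·(1−1559/13895)·7610000/1559 = 414.38303
  Central: (13701/44935)²·(1−254/13701)·554000/254 = 199.01427
  → Var(ȳ_str) = 701.8087.
Var(ȳ_srs) = (1 − 4144/44935)·5365000/4144 = 1175.2482.
deff = 701.8087 / 1175.2482 = 0.5972.

0.5972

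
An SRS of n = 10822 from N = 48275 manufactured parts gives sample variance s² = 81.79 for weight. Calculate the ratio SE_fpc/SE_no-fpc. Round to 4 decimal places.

f = n/N = 10822/48275 = 0.22417400.
SE_no-fpc = √(s²/n) = 0.086935336; SE_fpc = √((1−f)s²/n) = 0.076573501.
Ratio = √(1−f) = 0.88080985.

0.8808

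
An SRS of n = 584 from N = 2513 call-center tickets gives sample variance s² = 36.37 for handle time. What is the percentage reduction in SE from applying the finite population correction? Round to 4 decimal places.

f = n/N = 584/2513 = 0.23239156.
SE_no-fpc = √(s²/n) = 0.2495544; SE_fpc = √((1−f)s²/n) = 0.21864276.
Ratio = √(1−f) = 0.87613266. Reduction = 100·(1 − 0.87613266) = 12.3867%.

12.3867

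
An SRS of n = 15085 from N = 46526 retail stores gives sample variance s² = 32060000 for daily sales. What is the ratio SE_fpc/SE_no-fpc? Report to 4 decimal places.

0.8221

f = n/N = 15085/46526 = 0.32422731.
SE_no-fpc = √(s²/n) = 46.100868; SE_fpc = √((1−f)s²/n) = 37.8974.
Ratio = √(1−f) = 0.82205394.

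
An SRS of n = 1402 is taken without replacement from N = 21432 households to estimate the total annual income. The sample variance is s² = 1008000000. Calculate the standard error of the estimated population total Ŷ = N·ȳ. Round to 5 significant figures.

Var(Ŷ) = N²·Var(ȳ) = N²·(1 − n/N)·s²/n.
f = 1402/21432 = 0.06541620; Var(ȳ) = 0.93458380·1008000000/1402 = 671940.42.
Var(Ŷ) = 21432² · 671940.42 = 3.0864281 × 10^14.
SE(Ŷ) = √(3.0864281 × 10^14) = 1.7568 × 10^7.

1.7568 × 10^7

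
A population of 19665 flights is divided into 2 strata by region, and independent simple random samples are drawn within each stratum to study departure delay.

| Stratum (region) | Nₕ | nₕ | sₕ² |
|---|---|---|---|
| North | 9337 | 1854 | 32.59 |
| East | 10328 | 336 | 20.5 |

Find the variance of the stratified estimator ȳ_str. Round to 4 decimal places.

0.0195

Var(ȳ_str) = Σₕ Wₕ²(1 − fₕ)sₕ²/nₕ with Wₕ = Nₕ/N, N = 19665.
North: Wₕ = 0.47480295; term = 0.47480295²·(1 − 0.19856485)·32.59/1854 = 0.003175922.
East: Wₕ = 0.52519705; term = 0.52519705²·(1 − 0.03253292)·20.5/336 = 0.016281535.
Sum = 0.019457457.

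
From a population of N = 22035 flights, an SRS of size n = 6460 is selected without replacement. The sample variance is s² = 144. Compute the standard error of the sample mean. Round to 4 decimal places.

0.1255

Under SRS without replacement, Var(ȳ) = (1 − f)·s²/n with f = n/N = 6460/22035 = 0.29316996.
Var(ȳ) = (1 − 0.29316996)·144/6460 = 0.70683004·0.022291022 = 0.015755964.
SE(ȳ) = √(0.015755964) = 0.1255.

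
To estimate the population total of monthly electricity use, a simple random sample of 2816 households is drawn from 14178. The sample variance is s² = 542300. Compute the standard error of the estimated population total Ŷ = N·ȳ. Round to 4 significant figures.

176100

Var(Ŷ) = N²·Var(ȳ) = N²·(1 − n/N)·s²/n.
f = 2816/14178 = 0.19861758; Var(ȳ) = 0.80138242·542300/2816 = 154.32872.
Var(Ŷ) = 14178² · 154.32872 = 3.1022493 × 10^10.
SE(Ŷ) = √(3.1022493 × 10^10) = 176100.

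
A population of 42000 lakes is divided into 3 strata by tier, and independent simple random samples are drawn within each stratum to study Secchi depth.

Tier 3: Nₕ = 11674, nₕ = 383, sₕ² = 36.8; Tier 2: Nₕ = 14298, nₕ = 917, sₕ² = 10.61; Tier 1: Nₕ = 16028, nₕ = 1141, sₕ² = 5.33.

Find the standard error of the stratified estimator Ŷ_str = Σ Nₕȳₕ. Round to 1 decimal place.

3999.1

Var(Ŷ_str) = Σₕ Nₕ²(1 − fₕ)sₕ²/nₕ.
Tier 3: 11674²·(1 − 383/11674)·36.8/383 = 1.2664882 × 10^7.
Tier 2: 14298²·(1 − 917/14298)·10.61/917 = 2.2136549 × 10^6.
Tier 1: 16028²·(1 − 1141/16028)·5.33/1141 = 1.1146232 × 10^6.
Sum = 1.599316 × 10^7.
SE = √(1.599316 × 10^7) = 3999.1.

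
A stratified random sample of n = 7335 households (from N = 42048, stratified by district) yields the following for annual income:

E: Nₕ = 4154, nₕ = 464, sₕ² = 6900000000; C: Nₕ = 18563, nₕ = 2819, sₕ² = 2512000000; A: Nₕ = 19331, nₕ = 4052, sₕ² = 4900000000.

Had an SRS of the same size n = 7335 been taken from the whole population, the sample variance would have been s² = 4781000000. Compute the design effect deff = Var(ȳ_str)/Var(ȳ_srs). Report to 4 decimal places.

0.8887

Var(ȳ_str) = Σ Wₕ²(1−fₕ)sₕ²/nₕ with Wₕ = Nₕ/42048:
  E: (4154/42048)²·(1−464/4154)·6900000000/464 = 128923.85
  C: (18563/42048)²·(1−2819/18563)·2512000000/2819 = 147298.09
  A: (19331/42048)²·(1−4052/19331)·4900000000/4052 = 202015.74
  → Var(ȳ_str) = 478237.68.
Var(ȳ_srs) = (1 − 7335/42048)·4781000000/7335 = 538103.02.
deff = 478237.68 / 538103.02 = 0.8887.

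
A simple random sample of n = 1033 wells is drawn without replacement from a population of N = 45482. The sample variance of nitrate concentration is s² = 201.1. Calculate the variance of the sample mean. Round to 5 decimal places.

0.19025

Under SRS without replacement, Var(ȳ) = (1 − f)·s²/n with f = n/N = 1033/45482 = 0.02271228.
Var(ȳ) = (1 − 0.02271228)·201.1/1033 = 0.97728772·0.1946757 = 0.19025417.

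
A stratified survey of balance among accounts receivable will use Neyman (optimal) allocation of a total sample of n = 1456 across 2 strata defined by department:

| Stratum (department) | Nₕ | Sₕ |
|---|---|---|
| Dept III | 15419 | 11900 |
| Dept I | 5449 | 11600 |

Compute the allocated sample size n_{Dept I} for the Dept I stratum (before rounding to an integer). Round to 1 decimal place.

373.1

Neyman allocation: nₕ = n·NₕSₕ / Σⱼ NⱼSⱼ.
Σ NⱼSⱼ = 15419·11900 + 5449·11600 = 2.466945 × 10^8.
n_{Dept I} = 1456·5449·11600 / (2.466945 × 10^8) = 373.1.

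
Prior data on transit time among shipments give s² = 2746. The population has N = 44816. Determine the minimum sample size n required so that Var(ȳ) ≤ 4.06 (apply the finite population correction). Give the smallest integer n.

Without fpc, n₀ = s²/D = 2746/4.06 = 676.3547.
With fpc, (1 − n/N)·s²/n ≤ D requires n ≥ n₀/(1 + n₀/N) = 676.3547/(1 + 676.3547/44816) = 666.2990.
Rounding up, n = 667.

667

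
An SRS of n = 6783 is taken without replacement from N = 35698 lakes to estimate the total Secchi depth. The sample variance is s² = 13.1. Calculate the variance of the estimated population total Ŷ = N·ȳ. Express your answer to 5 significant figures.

Var(Ŷ) = N²·Var(ȳ) = N²·(1 − n/N)·s²/n.
f = 6783/35698 = 0.19001064; Var(ȳ) = 0.80998936·13.1/6783 = 0.0015643315.
Var(Ŷ) = 35698² · 0.0015643315 = 1.9935015 × 10^6.

1.9935 × 10^6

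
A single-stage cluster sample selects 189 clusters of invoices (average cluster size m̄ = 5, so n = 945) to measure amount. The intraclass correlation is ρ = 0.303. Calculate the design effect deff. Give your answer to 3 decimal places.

deff = 1 + (5 − 1)·0.303 = 1 + 1.212 = 2.212.

2.212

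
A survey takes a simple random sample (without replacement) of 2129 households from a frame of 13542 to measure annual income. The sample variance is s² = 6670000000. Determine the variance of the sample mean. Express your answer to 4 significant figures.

Under SRS without replacement, Var(ȳ) = (1 − f)·s²/n with f = n/N = 2129/13542 = 0.15721459.
Var(ȳ) = (1 − 0.15721459)·6670000000/2129 = 0.84278541·3.1329263 × 10^6 = 2.6403845 × 10^6.

2.640 × 10^6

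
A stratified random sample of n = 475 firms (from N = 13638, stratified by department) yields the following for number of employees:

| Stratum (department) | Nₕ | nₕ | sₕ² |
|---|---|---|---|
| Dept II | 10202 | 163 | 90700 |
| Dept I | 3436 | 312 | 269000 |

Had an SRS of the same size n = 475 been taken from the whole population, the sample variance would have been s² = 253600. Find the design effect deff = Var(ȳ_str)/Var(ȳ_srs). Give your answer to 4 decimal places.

0.6912

Var(ȳ_str) = Σ Wₕ²(1−fₕ)sₕ²/nₕ with Wₕ = Nₕ/13638:
  Dept II: (10202/13638)²·(1−163/10202)·90700/163 = 306.40376
  Dept I: (3436/13638)²·(1−312/3436)·269000/312 = 49.757723
  → Var(ȳ_str) = 356.16148.
Var(ȳ_srs) = (1 − 475/13638)·253600/475 = 515.29963.
deff = 356.16148 / 515.29963 = 0.6912.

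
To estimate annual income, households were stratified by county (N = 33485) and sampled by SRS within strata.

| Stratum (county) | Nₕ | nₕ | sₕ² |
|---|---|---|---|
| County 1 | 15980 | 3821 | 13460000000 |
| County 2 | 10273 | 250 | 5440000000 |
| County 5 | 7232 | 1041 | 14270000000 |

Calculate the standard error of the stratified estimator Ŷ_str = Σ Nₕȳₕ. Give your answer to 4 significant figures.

5.949 × 10^7

Var(Ŷ_str) = Σₕ Nₕ²(1 − fₕ)sₕ²/nₕ.
County 1: 15980²·(1 − 3821/15980)·13460000000/3821 = 6.8445146 × 10^14.
County 2: 10273²·(1 − 250/10273)·5440000000/250 = 2.2405462 × 10^15.
County 5: 7232²·(1 − 1041/7232)·14270000000/1041 = 6.1375136 × 10^14.
Sum = 3.538749 × 10^15.
SE = √(3.538749 × 10^15) = 5.949 × 10^7.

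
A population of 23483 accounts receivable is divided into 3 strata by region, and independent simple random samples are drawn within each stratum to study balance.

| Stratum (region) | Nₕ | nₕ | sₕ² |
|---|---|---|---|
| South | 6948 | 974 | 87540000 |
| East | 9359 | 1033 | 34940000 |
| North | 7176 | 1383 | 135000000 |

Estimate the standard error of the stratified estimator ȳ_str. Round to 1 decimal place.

Var(ȳ_str) = Σₕ Wₕ²(1 − fₕ)sₕ²/nₕ with Wₕ = Nₕ/N, N = 23483.
South: Wₕ = 0.29587361; term = 0.29587361²·(1 − 0.14018423)·87540000/974 = 6764.9635.
East: Wₕ = 0.39854363; term = 0.39854363²·(1 − 0.11037504)·34940000/1033 = 4779.4869.
North: Wₕ = 0.30558276; term = 0.30558276²·(1 − 0.19272575)·135000000/1383 = 7358.5186.
Sum = 18902.969.
SE = √(18902.969) = 137.5.

137.5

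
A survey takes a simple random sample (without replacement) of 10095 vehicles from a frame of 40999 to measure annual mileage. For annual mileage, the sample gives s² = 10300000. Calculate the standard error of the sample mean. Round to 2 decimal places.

27.73

Under SRS without replacement, Var(ȳ) = (1 − f)·s²/n with f = n/N = 10095/40999 = 0.24622552.
Var(ȳ) = (1 − 0.24622552)·10300000/10095 = 0.75377448·1020.3071 = 769.08144.
SE(ȳ) = √(769.08144) = 27.73.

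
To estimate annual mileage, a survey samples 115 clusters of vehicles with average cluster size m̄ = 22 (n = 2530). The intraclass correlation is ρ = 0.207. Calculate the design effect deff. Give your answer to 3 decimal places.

deff = 1 + (22 − 1)·0.207 = 1 + 4.347 = 5.347.

5.347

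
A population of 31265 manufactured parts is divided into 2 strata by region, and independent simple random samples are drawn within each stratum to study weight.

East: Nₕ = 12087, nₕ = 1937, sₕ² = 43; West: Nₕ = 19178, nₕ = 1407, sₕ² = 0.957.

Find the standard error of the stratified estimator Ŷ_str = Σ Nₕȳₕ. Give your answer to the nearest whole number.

Var(Ŷ_str) = Σₕ Nₕ²(1 − fₕ)sₕ²/nₕ.
East: 12087²·(1 − 1937/12087)·43/1937 = 2.723475 × 10^6.
West: 19178²·(1 − 1407/19178)·0.957/1407 = 231810.46.
Sum = 2.9552855 × 10^6.
SE = √(2.9552855 × 10^6) = 1719.

1719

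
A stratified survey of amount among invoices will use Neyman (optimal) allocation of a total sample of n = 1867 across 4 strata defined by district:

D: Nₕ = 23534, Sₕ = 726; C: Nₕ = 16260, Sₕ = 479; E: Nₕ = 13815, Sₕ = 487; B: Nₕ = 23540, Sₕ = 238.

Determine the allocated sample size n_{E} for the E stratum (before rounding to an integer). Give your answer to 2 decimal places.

337.62

Neyman allocation: nₕ = n·NₕSₕ / Σⱼ NⱼSⱼ.
Σ NⱼSⱼ = 23534·726 + 16260·479 + 13815·487 + 23540·238 = 3.7204649 × 10^7.
n_{E} = 1867·13815·487 / (3.7204649 × 10^7) = 337.62.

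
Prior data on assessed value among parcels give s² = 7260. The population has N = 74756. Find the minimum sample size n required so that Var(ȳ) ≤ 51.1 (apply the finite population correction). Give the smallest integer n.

Without fpc, n₀ = s²/D = 7260/51.1 = 142.0744.
With fpc, (1 − n/N)·s²/n ≤ D requires n ≥ n₀/(1 + n₀/N) = 142.0744/(1 + 142.0744/74756) = 141.8049.
Rounding up, n = 142.

142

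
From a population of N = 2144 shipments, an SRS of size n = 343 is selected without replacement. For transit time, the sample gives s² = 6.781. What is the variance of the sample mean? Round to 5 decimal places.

Under SRS without replacement, Var(ȳ) = (1 − f)·s²/n with f = n/N = 343/2144 = 0.15998134.
Var(ȳ) = (1 − 0.15998134)·6.781/343 = 0.84001866·0.019769679 = 0.016606899.

0.01661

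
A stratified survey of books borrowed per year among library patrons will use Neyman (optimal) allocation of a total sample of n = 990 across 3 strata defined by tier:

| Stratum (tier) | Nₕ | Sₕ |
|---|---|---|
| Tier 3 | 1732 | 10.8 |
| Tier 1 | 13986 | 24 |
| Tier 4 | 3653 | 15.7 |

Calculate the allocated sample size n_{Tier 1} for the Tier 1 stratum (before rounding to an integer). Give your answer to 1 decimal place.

807.1

Neyman allocation: nₕ = n·NₕSₕ / Σⱼ NⱼSⱼ.
Σ NⱼSⱼ = 1732·10.8 + 13986·24 + 3653·15.7 = 411721.7.
n_{Tier 1} = 990·13986·24 / 411721.7 = 807.1.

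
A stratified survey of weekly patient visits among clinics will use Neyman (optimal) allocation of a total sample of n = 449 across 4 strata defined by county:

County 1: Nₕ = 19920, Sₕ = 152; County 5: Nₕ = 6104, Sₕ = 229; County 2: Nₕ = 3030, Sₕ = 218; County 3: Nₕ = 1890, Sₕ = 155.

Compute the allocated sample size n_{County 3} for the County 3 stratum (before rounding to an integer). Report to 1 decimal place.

24.5

Neyman allocation: nₕ = n·NₕSₕ / Σⱼ NⱼSⱼ.
Σ NⱼSⱼ = 19920·152 + 6104·229 + 3030·218 + 1890·155 = 5.379146 × 10^6.
n_{County 3} = 449·1890·155 / (5.379146 × 10^6) = 24.5.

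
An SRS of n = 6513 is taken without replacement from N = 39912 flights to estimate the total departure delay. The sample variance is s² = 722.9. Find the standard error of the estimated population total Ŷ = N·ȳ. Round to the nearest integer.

12164

Var(Ŷ) = N²·Var(ȳ) = N²·(1 − n/N)·s²/n.
f = 6513/39912 = 0.16318400; Var(ȳ) = 0.83681600·722.9/6513 = 0.092881051.
Var(Ŷ) = 39912² · 0.092881051 = 1.4795652 × 10^8.
SE(Ŷ) = √(1.4795652 × 10^8) = 12164.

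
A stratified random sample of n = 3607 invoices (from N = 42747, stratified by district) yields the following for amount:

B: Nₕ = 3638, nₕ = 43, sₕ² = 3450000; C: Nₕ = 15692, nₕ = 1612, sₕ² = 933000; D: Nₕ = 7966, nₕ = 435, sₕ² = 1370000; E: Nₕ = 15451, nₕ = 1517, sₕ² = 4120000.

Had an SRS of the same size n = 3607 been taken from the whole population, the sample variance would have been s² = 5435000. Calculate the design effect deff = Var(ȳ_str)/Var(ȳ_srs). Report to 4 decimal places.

Var(ȳ_str) = Σ Wₕ²(1−fₕ)sₕ²/nₕ with Wₕ = Nₕ/42747:
  B: (3638/42747)²·(1−43/3638)·3450000/43 = 574.24992
  C: (15692/42747)²·(1−1612/15692)·933000/1612 = 69.981988
  D: (7966/42747)²·(1−435/7966)·1370000/435 = 103.3982
  E: (15451/42747)²·(1−1517/15451)·4120000/1517 = 319.98731
  → Var(ȳ_str) = 1067.6174.
Var(ȳ_srs) = (1 − 3607/42747)·5435000/3607 = 1379.6489.
deff = 1067.6174 / 1379.6489 = 0.7738.

0.7738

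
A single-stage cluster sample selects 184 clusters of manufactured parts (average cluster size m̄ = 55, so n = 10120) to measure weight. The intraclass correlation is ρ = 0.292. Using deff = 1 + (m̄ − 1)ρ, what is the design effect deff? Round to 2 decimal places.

deff = 1 + (55 − 1)·0.292 = 1 + 15.768 = 16.768.

16.77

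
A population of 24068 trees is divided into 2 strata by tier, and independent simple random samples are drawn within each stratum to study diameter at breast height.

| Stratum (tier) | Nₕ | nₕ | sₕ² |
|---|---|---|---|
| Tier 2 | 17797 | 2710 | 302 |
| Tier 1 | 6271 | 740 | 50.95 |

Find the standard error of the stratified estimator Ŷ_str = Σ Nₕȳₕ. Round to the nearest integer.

5684

Var(Ŷ_str) = Σₕ Nₕ²(1 − fₕ)sₕ²/nₕ.
Tier 2: 17797²·(1 − 2710/17797)·302/2710 = 2.9921774 × 10^7.
Tier 1: 6271²·(1 − 740/6271)·50.95/740 = 2.3881023 × 10^6.
Sum = 3.2309876 × 10^7.
SE = √(3.2309876 × 10^7) = 5684.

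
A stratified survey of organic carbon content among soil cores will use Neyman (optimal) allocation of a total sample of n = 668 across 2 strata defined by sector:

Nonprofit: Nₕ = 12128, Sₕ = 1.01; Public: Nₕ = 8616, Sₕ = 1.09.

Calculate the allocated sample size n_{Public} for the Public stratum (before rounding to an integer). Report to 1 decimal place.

Neyman allocation: nₕ = n·NₕSₕ / Σⱼ NⱼSⱼ.
Σ NⱼSⱼ = 12128·1.01 + 8616·1.09 = 21640.72.
n_{Public} = 668·8616·1.09 / 21640.72 = 289.9.

289.9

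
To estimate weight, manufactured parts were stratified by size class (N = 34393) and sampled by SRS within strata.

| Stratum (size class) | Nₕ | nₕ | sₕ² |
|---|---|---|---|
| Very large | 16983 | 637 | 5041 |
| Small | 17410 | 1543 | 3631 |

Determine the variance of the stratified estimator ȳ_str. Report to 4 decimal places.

2.4068

Var(ȳ_str) = Σₕ Wₕ²(1 − fₕ)sₕ²/nₕ with Wₕ = Nₕ/N, N = 34393.
Very large: Wₕ = 0.49379234; term = 0.49379234²·(1 − 0.03750810)·5041/637 = 1.8572187.
Small: Wₕ = 0.50620766; term = 0.50620766²·(1 − 0.08862723)·3631/1543 = 0.54955833.
Sum = 2.406777.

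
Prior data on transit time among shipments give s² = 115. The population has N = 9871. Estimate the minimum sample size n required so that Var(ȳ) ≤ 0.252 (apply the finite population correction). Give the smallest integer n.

Without fpc, n₀ = s²/D = 115/0.252 = 456.3492.
With fpc, (1 − n/N)·s²/n ≤ D requires n ≥ n₀/(1 + n₀/N) = 456.3492/(1 + 456.3492/9871) = 436.1839.
Rounding up, n = 437.

437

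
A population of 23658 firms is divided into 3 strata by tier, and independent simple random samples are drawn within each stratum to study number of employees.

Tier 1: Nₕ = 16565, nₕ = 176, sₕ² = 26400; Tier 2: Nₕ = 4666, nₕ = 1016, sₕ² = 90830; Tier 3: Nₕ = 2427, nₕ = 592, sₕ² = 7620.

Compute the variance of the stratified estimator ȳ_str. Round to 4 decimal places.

Var(ȳ_str) = Σₕ Wₕ²(1 − fₕ)sₕ²/nₕ with Wₕ = Nₕ/N, N = 23658.
Tier 1: Wₕ = 0.70018598; term = 0.70018598²·(1 − 0.01062481)·26400/176 = 72.757723.
Tier 2: Wₕ = 0.19722715; term = 0.19722715²·(1 − 0.21774539)·90830/1016 = 2.7203022.
Tier 3: Wₕ = 0.10258686; term = 0.10258686²·(1 − 0.24392254)·7620/592 = 0.1024196.
Sum = 75.580445.

75.5804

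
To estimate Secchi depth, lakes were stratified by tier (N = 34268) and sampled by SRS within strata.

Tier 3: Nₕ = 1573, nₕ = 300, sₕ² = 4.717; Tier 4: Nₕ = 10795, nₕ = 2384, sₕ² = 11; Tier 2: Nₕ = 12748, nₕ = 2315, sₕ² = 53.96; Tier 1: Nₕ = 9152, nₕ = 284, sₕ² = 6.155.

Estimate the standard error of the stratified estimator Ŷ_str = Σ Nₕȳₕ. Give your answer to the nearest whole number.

Var(Ŷ_str) = Σₕ Nₕ²(1 − fₕ)sₕ²/nₕ.
Tier 3: 1573²·(1 − 300/1573)·4.717/300 = 31484.859.
Tier 4: 10795²·(1 − 2384/10795)·11/2384 = 418944.71.
Tier 2: 12748²·(1 − 2315/12748)·53.96/2315 = 3.100075 × 10^6.
Tier 1: 9152²·(1 − 284/9152)·6.155/284 = 1.7589416 × 10^6.
Sum = 5.3094462 × 10^6.
SE = √(5.3094462 × 10^6) = 2304.

2304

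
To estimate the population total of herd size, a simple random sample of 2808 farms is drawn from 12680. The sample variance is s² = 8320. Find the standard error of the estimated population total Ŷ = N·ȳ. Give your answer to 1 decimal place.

Var(Ŷ) = N²·Var(ȳ) = N²·(1 − n/N)·s²/n.
f = 2808/12680 = 0.22145110; Var(ȳ) = 0.77854890·8320/2808 = 2.3068115.
Var(Ŷ) = 12680² · 2.3068115 = 3.7089469 × 10^8.
SE(Ŷ) = √(3.7089469 × 10^8) = 19258.6.

19258.6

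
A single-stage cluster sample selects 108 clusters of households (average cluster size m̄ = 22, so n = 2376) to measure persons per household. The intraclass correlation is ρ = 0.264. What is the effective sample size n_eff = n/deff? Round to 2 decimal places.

363.08

deff = 1 + (22 − 1)·0.264 = 1 + 5.544 = 6.544.
n_eff = 2376 / 6.544 = 363.08.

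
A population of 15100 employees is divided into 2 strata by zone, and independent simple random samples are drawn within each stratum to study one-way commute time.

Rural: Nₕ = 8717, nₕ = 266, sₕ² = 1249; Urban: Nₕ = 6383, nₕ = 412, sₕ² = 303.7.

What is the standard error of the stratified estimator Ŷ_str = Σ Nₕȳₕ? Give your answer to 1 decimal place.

Var(Ŷ_str) = Σₕ Nₕ²(1 − fₕ)sₕ²/nₕ.
Rural: 8717²·(1 − 266/8717)·1249/266 = 3.4590429 × 10^8.
Urban: 6383²·(1 − 412/6383)·303.7/412 = 2.8094383 × 10^7.
Sum = 3.7399867 × 10^8.
SE = √(3.7399867 × 10^8) = 19339.0.

19339.0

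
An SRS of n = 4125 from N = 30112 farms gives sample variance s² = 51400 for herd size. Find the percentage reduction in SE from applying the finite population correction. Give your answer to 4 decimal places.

f = n/N = 4125/30112 = 0.13698858.
SE_no-fpc = √(s²/n) = 3.5299584; SE_fpc = √((1−f)s²/n) = 3.2792751.
Ratio = √(1−f) = 0.92898408. Reduction = 100·(1 − 0.92898408) = 7.1016%.

7.1016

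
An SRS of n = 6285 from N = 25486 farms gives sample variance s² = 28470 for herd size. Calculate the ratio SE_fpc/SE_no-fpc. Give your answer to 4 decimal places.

0.8680

f = n/N = 6285/25486 = 0.24660598.
SE_no-fpc = √(s²/n) = 2.1283404; SE_fpc = √((1−f)s²/n) = 1.8473627.
Ratio = √(1−f) = 0.86798273.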